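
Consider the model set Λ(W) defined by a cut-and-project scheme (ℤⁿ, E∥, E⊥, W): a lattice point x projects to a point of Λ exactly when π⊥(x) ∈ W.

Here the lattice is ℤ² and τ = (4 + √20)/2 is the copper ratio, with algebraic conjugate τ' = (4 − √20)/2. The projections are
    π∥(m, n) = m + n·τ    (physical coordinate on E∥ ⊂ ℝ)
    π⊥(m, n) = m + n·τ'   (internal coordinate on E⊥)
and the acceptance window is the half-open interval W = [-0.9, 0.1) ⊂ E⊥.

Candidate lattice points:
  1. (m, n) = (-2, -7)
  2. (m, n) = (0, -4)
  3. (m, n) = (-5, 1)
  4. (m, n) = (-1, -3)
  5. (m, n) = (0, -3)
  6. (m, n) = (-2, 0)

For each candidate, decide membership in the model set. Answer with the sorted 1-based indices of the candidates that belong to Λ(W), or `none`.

1, 4

Compute τ' = (4−√20)/2 = -0.236068, so π⊥(m,n) = m -0.236068·n.
candidate 1: (m,n)=(-2,-7) → π∥ = -2-7·τ ≈ -31.652476, π⊥ = -2-7·τ' ≈ -0.347524 ∈ [-0.9, 0.1) ⇒ IN Λ
candidate 2: (m,n)=(0,-4) → π∥ = 0-4·τ ≈ -16.944272, π⊥ = 0-4·τ' ≈ 0.944272 ∉ [-0.9, 0.1) ⇒ out
candidate 3: (m,n)=(-5,1) → π∥ = -5+1·τ ≈ -0.763932, π⊥ = -5+1·τ' ≈ -5.236068 ∉ [-0.9, 0.1) ⇒ out
candidate 4: (m,n)=(-1,-3) → π∥ = -1-3·τ ≈ -13.708204, π⊥ = -1-3·τ' ≈ -0.291796 ∈ [-0.9, 0.1) ⇒ IN Λ
candidate 5: (m,n)=(0,-3) → π∥ = 0-3·τ ≈ -12.708204, π⊥ = 0-3·τ' ≈ 0.708204 ∉ [-0.9, 0.1) ⇒ out
candidate 6: (m,n)=(-2,0) → π∥ = -2+0·τ ≈ -2.000000, π⊥ = -2+0·τ' ≈ -2.000000 ∉ [-0.9, 0.1) ⇒ out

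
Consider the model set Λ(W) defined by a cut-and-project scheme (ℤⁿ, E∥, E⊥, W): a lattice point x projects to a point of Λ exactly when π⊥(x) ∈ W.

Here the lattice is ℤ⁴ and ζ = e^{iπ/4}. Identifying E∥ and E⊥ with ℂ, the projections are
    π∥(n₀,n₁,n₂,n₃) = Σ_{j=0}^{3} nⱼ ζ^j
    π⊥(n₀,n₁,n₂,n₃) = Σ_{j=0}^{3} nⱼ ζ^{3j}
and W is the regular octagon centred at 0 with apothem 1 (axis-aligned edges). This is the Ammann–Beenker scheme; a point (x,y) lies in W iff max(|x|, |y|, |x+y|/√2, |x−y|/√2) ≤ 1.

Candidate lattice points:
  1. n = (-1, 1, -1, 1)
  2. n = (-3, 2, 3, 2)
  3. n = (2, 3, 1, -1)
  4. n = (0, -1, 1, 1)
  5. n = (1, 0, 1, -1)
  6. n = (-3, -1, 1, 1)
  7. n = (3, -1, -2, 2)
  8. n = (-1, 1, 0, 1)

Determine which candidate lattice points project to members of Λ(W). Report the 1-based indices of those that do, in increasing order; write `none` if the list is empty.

3

π⊥(n) = n₀ + n₁ζ³ + n₂ζ⁶ + n₃ζ⁹ where ζ = e^{iπ/4}.
#1 (-1, 1, -1, 1): internal (-1.000000, 2.414214); octagon support 2.414214 vs apothem 1 → ∉ W
#2 (-3, 2, 3, 2): internal (-3.000000, -0.171573); octagon support 3.000000 vs apothem 1 → ∉ W
#3 (2, 3, 1, -1): internal (-0.828427, 0.414214); octagon support 0.878680 vs apothem 1 → ∈ W
#4 (0, -1, 1, 1): internal (1.414214, -1.000000); octagon support 1.707107 vs apothem 1 → ∉ W
#5 (1, 0, 1, -1): internal (0.292893, -1.707107); octagon support 1.707107 vs apothem 1 → ∉ W
#6 (-3, -1, 1, 1): internal (-1.585786, -1.000000); octagon support 1.828427 vs apothem 1 → ∉ W
#7 (3, -1, -2, 2): internal (5.121320, 2.707107); octagon support 5.535534 vs apothem 1 → ∉ W
#8 (-1, 1, 0, 1): internal (-1.000000, 1.414214); octagon support 1.707107 vs apothem 1 → ∉ W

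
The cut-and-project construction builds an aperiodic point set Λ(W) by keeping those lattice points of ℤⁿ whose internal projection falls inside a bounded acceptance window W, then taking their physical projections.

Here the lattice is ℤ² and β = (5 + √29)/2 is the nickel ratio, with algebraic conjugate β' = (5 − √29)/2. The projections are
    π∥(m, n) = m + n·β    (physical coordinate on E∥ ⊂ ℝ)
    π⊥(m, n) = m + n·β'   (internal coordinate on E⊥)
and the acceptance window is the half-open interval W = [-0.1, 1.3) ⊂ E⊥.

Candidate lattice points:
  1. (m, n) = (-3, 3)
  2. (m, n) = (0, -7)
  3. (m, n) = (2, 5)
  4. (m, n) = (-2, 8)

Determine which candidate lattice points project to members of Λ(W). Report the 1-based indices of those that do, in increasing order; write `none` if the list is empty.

Compute β' = (5−√29)/2 = -0.19258, so π⊥(m,n) = m -0.19258·n.
#1 (-3,3): internal coord -3 + (3)·β' = -3.57775; -3.57775 ∉ [-0.1, 1.3) → out
#2 (0,-7): internal coord 0 + (-7)·β' = +1.34808; +1.34808 ∉ [-0.1, 1.3) → out
#3 (2,5): internal coord 2 + (5)·β' = +1.03709; +1.03709 ∈ [-0.1, 1.3) → IN Λ
#4 (-2,8): internal coord -2 + (8)·β' = -3.54066; -3.54066 ∉ [-0.1, 1.3) → out

3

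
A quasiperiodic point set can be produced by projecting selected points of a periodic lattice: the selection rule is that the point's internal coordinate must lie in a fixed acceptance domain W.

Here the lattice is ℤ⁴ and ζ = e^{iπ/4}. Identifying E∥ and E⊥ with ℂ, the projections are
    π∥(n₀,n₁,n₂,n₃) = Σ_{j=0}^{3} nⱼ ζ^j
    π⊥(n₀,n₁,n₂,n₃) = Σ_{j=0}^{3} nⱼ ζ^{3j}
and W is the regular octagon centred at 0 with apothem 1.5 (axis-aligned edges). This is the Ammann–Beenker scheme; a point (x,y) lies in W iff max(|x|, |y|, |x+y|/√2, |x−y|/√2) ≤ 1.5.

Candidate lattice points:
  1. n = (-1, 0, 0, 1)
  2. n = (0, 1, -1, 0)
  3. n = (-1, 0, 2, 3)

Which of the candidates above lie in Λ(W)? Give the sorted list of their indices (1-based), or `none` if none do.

Internal map: ζ^{3j} for j=0..3 gives (1,0), (−√2/2,√2/2), (0,−1), (√2/2,√2/2).
candidate 1: n = (-1, 0, 0, 1) → π⊥ ≈ (-0.292893, +0.707107); max(|x|,|y|,|x±y|/√2) = 0.707107 ≤ 1.5 ⇒ ∈ W
candidate 2: n = (0, 1, -1, 0) → π⊥ ≈ (-0.707107, +1.707107); max(|x|,|y|,|x±y|/√2) = 1.707107 > 1.5 ⇒ ∉ W
candidate 3: n = (-1, 0, 2, 3) → π⊥ ≈ (+1.121320, +0.121320); max(|x|,|y|,|x±y|/√2) = 1.121320 ≤ 1.5 ⇒ ∈ W

1, 3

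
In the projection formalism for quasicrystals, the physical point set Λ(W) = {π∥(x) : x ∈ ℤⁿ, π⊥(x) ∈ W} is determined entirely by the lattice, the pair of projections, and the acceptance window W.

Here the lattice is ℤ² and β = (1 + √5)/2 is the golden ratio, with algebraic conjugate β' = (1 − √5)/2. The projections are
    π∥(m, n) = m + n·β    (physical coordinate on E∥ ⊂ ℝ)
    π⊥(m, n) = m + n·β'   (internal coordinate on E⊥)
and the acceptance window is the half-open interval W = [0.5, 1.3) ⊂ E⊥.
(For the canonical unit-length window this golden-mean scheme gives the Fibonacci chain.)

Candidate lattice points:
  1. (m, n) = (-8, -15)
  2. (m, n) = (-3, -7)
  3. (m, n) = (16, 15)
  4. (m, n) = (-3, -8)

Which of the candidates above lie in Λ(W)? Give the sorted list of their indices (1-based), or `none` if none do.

Compute β' = (1−√5)/2 = -0.6180, so π⊥(m,n) = m -0.6180·n.
[1] lift (-8,-15): star map gives 1.2705; window check 0.5 ≤ 1.2705 < 1.3 is true → IN Λ
[2] lift (-3,-7): star map gives 1.3262; window check 0.5 ≤ 1.3262 < 1.3 is false → out
[3] lift (16,15): star map gives 6.7295; window check 0.5 ≤ 6.7295 < 1.3 is false → out
[4] lift (-3,-8): star map gives 1.9443; window check 0.5 ≤ 1.9443 < 1.3 is false → out

1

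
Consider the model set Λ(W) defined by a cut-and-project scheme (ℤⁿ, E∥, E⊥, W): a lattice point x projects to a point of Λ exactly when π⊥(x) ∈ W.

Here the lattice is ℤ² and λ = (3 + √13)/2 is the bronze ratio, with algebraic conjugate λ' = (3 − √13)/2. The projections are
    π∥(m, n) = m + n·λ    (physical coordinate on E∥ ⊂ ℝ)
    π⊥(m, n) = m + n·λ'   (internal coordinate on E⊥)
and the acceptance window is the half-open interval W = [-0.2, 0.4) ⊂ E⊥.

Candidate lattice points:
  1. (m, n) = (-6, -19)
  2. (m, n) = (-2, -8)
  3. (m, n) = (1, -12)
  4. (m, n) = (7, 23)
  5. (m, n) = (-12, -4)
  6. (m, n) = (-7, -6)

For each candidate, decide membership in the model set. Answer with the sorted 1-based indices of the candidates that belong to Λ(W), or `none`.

Numerically λ ≈ 3.30278 and λ' = −1/λ ≈ -0.30278.
candidate 1: (m,n)=(-6,-19) → π∥ = -6-19·λ ≈ -68.75274, π⊥ = -6-19·λ' ≈ -0.24726 ∉ [-0.2, 0.4) ⇒ out
candidate 2: (m,n)=(-2,-8) → π∥ = -2-8·λ ≈ -28.42221, π⊥ = -2-8·λ' ≈ 0.42221 ∉ [-0.2, 0.4) ⇒ out
candidate 3: (m,n)=(1,-12) → π∥ = 1-12·λ ≈ -38.63331, π⊥ = 1-12·λ' ≈ 4.63331 ∉ [-0.2, 0.4) ⇒ out
candidate 4: (m,n)=(7,23) → π∥ = 7+23·λ ≈ 82.96384, π⊥ = 7+23·λ' ≈ 0.03616 ∈ [-0.2, 0.4) ⇒ IN Λ
candidate 5: (m,n)=(-12,-4) → π∥ = -12-4·λ ≈ -25.21110, π⊥ = -12-4·λ' ≈ -10.78890 ∉ [-0.2, 0.4) ⇒ out
candidate 6: (m,n)=(-7,-6) → π∥ = -7-6·λ ≈ -26.81665, π⊥ = -7-6·λ' ≈ -5.18335 ∉ [-0.2, 0.4) ⇒ out

4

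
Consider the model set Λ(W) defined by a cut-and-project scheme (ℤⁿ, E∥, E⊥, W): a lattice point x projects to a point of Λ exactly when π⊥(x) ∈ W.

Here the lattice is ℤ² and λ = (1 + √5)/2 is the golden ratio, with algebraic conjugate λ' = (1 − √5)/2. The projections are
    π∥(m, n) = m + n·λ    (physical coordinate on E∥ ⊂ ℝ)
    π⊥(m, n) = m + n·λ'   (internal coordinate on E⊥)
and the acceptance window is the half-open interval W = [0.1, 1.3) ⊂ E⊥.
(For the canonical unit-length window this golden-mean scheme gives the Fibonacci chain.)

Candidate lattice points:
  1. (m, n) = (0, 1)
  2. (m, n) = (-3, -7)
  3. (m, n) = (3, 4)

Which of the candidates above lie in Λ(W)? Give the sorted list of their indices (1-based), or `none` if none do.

λ' = (1−√5)/2 ≈ -0.6180.
candidate 1: (m,n)=(0,1) → π∥ = 0+1·λ ≈ 1.6180, π⊥ = 0+1·λ' ≈ -0.6180 ∉ [0.1, 1.3) ⇒ out
candidate 2: (m,n)=(-3,-7) → π∥ = -3-7·λ ≈ -14.3262, π⊥ = -3-7·λ' ≈ 1.3262 ∉ [0.1, 1.3) ⇒ out
candidate 3: (m,n)=(3,4) → π∥ = 3+4·λ ≈ 9.4721, π⊥ = 3+4·λ' ≈ 0.5279 ∈ [0.1, 1.3) ⇒ IN Λ

3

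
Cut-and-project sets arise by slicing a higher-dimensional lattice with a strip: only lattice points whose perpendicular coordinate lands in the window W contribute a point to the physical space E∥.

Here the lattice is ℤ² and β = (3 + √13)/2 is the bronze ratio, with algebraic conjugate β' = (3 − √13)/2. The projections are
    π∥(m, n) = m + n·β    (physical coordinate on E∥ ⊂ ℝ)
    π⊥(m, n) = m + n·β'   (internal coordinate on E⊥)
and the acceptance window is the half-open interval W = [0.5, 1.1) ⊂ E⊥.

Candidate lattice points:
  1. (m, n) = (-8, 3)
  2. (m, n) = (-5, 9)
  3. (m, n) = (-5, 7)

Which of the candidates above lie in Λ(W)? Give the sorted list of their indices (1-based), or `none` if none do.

none

Compute β' = (3−√13)/2 = -0.302776, so π⊥(m,n) = m -0.302776·n.
#1 (-8,3): internal coord -8 + (3)·β' = -8.908327; -8.908327 ∉ [0.5, 1.1) → out
#2 (-5,9): internal coord -5 + (9)·β' = -7.724981; -7.724981 ∉ [0.5, 1.1) → out
#3 (-5,7): internal coord -5 + (7)·β' = -7.119429; -7.119429 ∉ [0.5, 1.1) → out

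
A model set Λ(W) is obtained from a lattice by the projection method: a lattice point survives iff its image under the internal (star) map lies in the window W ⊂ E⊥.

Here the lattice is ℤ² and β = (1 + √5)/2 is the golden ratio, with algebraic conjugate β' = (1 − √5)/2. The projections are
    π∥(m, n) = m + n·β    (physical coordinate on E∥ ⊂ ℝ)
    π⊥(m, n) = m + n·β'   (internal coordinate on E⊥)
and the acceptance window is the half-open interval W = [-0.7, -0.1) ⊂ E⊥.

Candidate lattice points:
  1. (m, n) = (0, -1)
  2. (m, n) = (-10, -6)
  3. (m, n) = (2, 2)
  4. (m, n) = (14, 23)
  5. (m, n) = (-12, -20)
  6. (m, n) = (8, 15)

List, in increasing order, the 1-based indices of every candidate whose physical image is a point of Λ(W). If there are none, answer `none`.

β' = (1−√5)/2 ≈ -0.6180.
candidate 1: (m,n)=(0,-1) → π∥ = 0-1·β ≈ -1.6180, π⊥ = 0-1·β' ≈ 0.6180 ∉ [-0.7, -0.1) ⇒ out
candidate 2: (m,n)=(-10,-6) → π∥ = -10-6·β ≈ -19.7082, π⊥ = -10-6·β' ≈ -6.2918 ∉ [-0.7, -0.1) ⇒ out
candidate 3: (m,n)=(2,2) → π∥ = 2+2·β ≈ 5.2361, π⊥ = 2+2·β' ≈ 0.7639 ∉ [-0.7, -0.1) ⇒ out
candidate 4: (m,n)=(14,23) → π∥ = 14+23·β ≈ 51.2148, π⊥ = 14+23·β' ≈ -0.2148 ∈ [-0.7, -0.1) ⇒ IN Λ
candidate 5: (m,n)=(-12,-20) → π∥ = -12-20·β ≈ -44.3607, π⊥ = -12-20·β' ≈ 0.3607 ∉ [-0.7, -0.1) ⇒ out
candidate 6: (m,n)=(8,15) → π∥ = 8+15·β ≈ 32.2705, π⊥ = 8+15·β' ≈ -1.2705 ∉ [-0.7, -0.1) ⇒ out

4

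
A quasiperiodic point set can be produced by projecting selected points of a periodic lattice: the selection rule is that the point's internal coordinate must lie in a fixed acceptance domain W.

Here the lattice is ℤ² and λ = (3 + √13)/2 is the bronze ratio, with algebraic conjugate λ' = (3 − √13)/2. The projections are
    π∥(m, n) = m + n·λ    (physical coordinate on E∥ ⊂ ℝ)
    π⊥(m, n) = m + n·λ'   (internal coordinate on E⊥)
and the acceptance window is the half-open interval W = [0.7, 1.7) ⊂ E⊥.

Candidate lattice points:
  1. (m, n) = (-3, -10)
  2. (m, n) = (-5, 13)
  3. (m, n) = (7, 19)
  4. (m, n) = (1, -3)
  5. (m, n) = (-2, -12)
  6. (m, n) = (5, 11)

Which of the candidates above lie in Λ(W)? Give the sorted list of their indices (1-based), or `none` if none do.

Numerically λ ≈ 3.3028 and λ' = −1/λ ≈ -0.3028.
[1] lift (-3,-10): star map gives 0.0278; window check 0.7 ≤ 0.0278 < 1.7 is false → out
[2] lift (-5,13): star map gives -8.9361; window check 0.7 ≤ -8.9361 < 1.7 is false → out
[3] lift (7,19): star map gives 1.2473; window check 0.7 ≤ 1.2473 < 1.7 is true → IN Λ
[4] lift (1,-3): star map gives 1.9083; window check 0.7 ≤ 1.9083 < 1.7 is false → out
[5] lift (-2,-12): star map gives 1.6333; window check 0.7 ≤ 1.6333 < 1.7 is true → IN Λ
[6] lift (5,11): star map gives 1.6695; window check 0.7 ≤ 1.6695 < 1.7 is true → IN Λ

3, 5, 6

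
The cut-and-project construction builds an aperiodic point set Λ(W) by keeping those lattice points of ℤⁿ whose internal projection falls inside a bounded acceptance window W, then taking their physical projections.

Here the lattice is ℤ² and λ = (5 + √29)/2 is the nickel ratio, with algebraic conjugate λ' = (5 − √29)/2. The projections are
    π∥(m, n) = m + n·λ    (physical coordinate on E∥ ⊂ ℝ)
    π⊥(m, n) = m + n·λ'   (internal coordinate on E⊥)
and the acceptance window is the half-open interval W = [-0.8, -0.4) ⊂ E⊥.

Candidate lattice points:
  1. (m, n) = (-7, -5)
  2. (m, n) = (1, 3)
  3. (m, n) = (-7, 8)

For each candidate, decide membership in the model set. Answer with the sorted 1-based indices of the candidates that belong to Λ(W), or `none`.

none

Numerically λ ≈ 5.1926 and λ' = −1/λ ≈ -0.1926.
[1] lift (-7,-5): star map gives -6.0371; window check -0.8 ≤ -6.0371 < -0.4 is false → out
[2] lift (1,3): star map gives 0.4223; window check -0.8 ≤ 0.4223 < -0.4 is false → out
[3] lift (-7,8): star map gives -8.5407; window check -0.8 ≤ -8.5407 < -0.4 is false → out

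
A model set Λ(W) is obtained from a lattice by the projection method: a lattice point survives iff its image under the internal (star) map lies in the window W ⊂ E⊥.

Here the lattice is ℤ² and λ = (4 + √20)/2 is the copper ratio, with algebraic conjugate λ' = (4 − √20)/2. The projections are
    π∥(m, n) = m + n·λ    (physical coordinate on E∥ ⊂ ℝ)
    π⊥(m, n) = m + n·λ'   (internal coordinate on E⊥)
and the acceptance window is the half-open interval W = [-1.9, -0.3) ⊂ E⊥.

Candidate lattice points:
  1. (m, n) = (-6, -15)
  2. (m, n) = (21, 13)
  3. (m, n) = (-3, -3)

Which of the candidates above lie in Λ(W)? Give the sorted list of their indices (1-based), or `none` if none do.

none

Compute λ' = (4−√20)/2 = -0.23607, so π⊥(m,n) = m -0.23607·n.
[1] lift (-6,-15): star map gives -2.45898; window check -1.9 ≤ -2.45898 < -0.3 is false → out
[2] lift (21,13): star map gives 17.93112; window check -1.9 ≤ 17.93112 < -0.3 is false → out
[3] lift (-3,-3): star map gives -2.29180; window check -1.9 ≤ -2.29180 < -0.3 is false → out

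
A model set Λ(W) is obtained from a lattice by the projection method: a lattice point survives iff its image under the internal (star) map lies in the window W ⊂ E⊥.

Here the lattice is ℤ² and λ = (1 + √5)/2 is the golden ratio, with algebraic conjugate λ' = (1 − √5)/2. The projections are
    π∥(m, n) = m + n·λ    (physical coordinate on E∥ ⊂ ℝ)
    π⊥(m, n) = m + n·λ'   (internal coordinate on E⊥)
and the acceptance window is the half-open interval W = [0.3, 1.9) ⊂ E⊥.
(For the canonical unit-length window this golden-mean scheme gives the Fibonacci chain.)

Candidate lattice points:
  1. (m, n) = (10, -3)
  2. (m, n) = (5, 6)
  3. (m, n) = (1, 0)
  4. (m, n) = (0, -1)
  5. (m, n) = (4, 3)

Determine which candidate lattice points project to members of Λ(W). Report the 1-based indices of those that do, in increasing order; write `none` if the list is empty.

Numerically λ ≈ 1.61803 and λ' = −1/λ ≈ -0.61803.
#1 (10,-3): internal coord 10 + (-3)·λ' = +11.85410; +11.85410 ∉ [0.3, 1.9) → out
#2 (5,6): internal coord 5 + (6)·λ' = +1.29180; +1.29180 ∈ [0.3, 1.9) → IN Λ
#3 (1,0): internal coord 1 + (0)·λ' = +1.00000; +1.00000 ∈ [0.3, 1.9) → IN Λ
#4 (0,-1): internal coord 0 + (-1)·λ' = +0.61803; +0.61803 ∈ [0.3, 1.9) → IN Λ
#5 (4,3): internal coord 4 + (3)·λ' = +2.14590; +2.14590 ∉ [0.3, 1.9) → out

2, 3, 4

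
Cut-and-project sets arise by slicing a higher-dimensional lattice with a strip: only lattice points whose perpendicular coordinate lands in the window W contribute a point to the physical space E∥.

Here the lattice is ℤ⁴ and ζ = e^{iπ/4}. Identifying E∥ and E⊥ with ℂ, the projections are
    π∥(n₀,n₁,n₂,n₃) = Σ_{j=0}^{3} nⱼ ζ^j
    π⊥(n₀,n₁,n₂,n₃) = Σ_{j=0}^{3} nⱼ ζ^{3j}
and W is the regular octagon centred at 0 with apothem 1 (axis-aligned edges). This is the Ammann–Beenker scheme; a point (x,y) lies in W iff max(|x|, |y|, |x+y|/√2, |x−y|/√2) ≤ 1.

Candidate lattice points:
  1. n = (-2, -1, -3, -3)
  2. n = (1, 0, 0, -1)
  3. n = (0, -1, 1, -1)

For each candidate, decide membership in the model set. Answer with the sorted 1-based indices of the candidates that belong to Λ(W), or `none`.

2

π⊥(n) = n₀ + n₁ζ³ + n₂ζ⁶ + n₃ζ⁹ where ζ = e^{iπ/4}.
candidate 1: n = (-2, -1, -3, -3) → π⊥ ≈ (-3.414214, +0.171573); max(|x|,|y|,|x±y|/√2) = 3.414214 > 1 ⇒ ∉ W
candidate 2: n = (1, 0, 0, -1) → π⊥ ≈ (+0.292893, -0.707107); max(|x|,|y|,|x±y|/√2) = 0.707107 ≤ 1 ⇒ ∈ W
candidate 3: n = (0, -1, 1, -1) → π⊥ ≈ (+0.000000, -2.414214); max(|x|,|y|,|x±y|/√2) = 2.414214 > 1 ⇒ ∉ W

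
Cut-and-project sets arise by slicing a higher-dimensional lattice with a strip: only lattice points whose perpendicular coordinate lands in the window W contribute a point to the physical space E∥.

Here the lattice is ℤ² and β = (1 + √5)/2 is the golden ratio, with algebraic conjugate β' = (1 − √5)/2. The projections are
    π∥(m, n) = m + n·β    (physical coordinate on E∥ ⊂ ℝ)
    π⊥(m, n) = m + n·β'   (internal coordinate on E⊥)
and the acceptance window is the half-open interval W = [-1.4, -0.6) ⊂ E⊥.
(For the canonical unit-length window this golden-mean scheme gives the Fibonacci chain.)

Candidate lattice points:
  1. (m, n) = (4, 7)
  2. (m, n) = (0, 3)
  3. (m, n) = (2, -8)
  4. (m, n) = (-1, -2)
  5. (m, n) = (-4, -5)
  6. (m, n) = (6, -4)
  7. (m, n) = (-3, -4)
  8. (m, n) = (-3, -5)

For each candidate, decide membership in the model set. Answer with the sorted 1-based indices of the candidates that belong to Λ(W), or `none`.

β' = (1−√5)/2 ≈ -0.6180.
#1 (4,7): internal coord 4 + (7)·β' = -0.3262; -0.3262 ∉ [-1.4, -0.6) → out
#2 (0,3): internal coord 0 + (3)·β' = -1.8541; -1.8541 ∉ [-1.4, -0.6) → out
#3 (2,-8): internal coord 2 + (-8)·β' = +6.9443; +6.9443 ∉ [-1.4, -0.6) → out
#4 (-1,-2): internal coord -1 + (-2)·β' = +0.2361; +0.2361 ∉ [-1.4, -0.6) → out
#5 (-4,-5): internal coord -4 + (-5)·β' = -0.9098; -0.9098 ∈ [-1.4, -0.6) → IN Λ
#6 (6,-4): internal coord 6 + (-4)·β' = +8.4721; +8.4721 ∉ [-1.4, -0.6) → out
#7 (-3,-4): internal coord -3 + (-4)·β' = -0.5279; -0.5279 ∉ [-1.4, -0.6) → out
#8 (-3,-5): internal coord -3 + (-5)·β' = +0.0902; +0.0902 ∉ [-1.4, -0.6) → out

5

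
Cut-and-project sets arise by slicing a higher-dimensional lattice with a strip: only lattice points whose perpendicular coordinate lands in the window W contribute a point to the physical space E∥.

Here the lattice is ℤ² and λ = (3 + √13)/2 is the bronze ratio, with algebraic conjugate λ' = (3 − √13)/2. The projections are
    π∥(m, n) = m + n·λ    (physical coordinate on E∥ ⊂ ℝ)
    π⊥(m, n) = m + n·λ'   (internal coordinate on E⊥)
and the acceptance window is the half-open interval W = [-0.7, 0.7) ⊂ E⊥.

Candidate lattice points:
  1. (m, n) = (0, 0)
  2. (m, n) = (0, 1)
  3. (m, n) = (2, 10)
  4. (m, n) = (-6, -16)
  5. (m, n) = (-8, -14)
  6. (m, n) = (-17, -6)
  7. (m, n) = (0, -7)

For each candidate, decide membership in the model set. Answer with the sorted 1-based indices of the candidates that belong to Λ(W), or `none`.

1, 2

Compute λ' = (3−√13)/2 = -0.302776, so π⊥(m,n) = m -0.302776·n.
[1] lift (0,0): star map gives 0.000000; window check -0.7 ≤ 0.000000 < 0.7 is true → IN Λ
[2] lift (0,1): star map gives -0.302776; window check -0.7 ≤ -0.302776 < 0.7 is true → IN Λ
[3] lift (2,10): star map gives -1.027756; window check -0.7 ≤ -1.027756 < 0.7 is false → out
[4] lift (-6,-16): star map gives -1.155590; window check -0.7 ≤ -1.155590 < 0.7 is false → out
[5] lift (-8,-14): star map gives -3.761141; window check -0.7 ≤ -3.761141 < 0.7 is false → out
[6] lift (-17,-6): star map gives -15.183346; window check -0.7 ≤ -15.183346 < 0.7 is false → out
[7] lift (0,-7): star map gives 2.119429; window check -0.7 ≤ 2.119429 < 0.7 is false → out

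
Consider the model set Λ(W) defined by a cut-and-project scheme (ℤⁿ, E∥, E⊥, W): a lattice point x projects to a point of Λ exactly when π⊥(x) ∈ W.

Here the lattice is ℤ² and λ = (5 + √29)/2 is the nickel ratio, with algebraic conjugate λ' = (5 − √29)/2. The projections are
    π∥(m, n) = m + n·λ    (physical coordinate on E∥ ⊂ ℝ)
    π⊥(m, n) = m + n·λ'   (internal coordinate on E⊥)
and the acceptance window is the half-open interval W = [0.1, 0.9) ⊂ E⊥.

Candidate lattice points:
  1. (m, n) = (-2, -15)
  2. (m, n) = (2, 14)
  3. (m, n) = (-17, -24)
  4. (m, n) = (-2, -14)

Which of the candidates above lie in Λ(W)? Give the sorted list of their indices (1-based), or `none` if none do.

1, 4

Compute λ' = (5−√29)/2 = -0.192582, so π⊥(m,n) = m -0.192582·n.
#1 (-2,-15): internal coord -2 + (-15)·λ' = +0.888736; +0.888736 ∈ [0.1, 0.9) → IN Λ
#2 (2,14): internal coord 2 + (14)·λ' = -0.696154; -0.696154 ∉ [0.1, 0.9) → out
#3 (-17,-24): internal coord -17 + (-24)·λ' = -12.378022; -12.378022 ∉ [0.1, 0.9) → out
#4 (-2,-14): internal coord -2 + (-14)·λ' = +0.696154; +0.696154 ∈ [0.1, 0.9) → IN Λ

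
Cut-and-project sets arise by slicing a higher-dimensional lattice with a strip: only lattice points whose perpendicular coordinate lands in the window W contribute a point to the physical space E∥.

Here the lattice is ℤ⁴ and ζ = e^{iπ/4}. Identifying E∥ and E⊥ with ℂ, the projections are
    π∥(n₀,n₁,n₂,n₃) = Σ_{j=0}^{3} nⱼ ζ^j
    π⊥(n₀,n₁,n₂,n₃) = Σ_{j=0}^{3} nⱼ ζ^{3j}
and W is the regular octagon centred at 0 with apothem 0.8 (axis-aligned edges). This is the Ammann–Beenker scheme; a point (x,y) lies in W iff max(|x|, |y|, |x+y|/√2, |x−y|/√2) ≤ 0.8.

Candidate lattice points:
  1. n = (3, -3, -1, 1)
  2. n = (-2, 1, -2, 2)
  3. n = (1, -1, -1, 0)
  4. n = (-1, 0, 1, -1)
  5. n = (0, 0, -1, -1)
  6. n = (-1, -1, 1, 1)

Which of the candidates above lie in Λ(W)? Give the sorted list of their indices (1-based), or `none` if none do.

5

π⊥(n) = n₀ + n₁ζ³ + n₂ζ⁶ + n₃ζ⁹ where ζ = e^{iπ/4}.
candidate 1: n = (3, -3, -1, 1) → π⊥ ≈ (+5.828427, -0.414214); max(|x|,|y|,|x±y|/√2) = 5.828427 > 0.8 ⇒ ∉ W
candidate 2: n = (-2, 1, -2, 2) → π⊥ ≈ (-1.292893, +4.121320); max(|x|,|y|,|x±y|/√2) = 4.121320 > 0.8 ⇒ ∉ W
candidate 3: n = (1, -1, -1, 0) → π⊥ ≈ (+1.707107, +0.292893); max(|x|,|y|,|x±y|/√2) = 1.707107 > 0.8 ⇒ ∉ W
candidate 4: n = (-1, 0, 1, -1) → π⊥ ≈ (-1.707107, -1.707107); max(|x|,|y|,|x±y|/√2) = 2.414214 > 0.8 ⇒ ∉ W
candidate 5: n = (0, 0, -1, -1) → π⊥ ≈ (-0.707107, +0.292893); max(|x|,|y|,|x±y|/√2) = 0.707107 ≤ 0.8 ⇒ ∈ W
candidate 6: n = (-1, -1, 1, 1) → π⊥ ≈ (+0.414214, -1.000000); max(|x|,|y|,|x±y|/√2) = 1.000000 > 0.8 ⇒ ∉ W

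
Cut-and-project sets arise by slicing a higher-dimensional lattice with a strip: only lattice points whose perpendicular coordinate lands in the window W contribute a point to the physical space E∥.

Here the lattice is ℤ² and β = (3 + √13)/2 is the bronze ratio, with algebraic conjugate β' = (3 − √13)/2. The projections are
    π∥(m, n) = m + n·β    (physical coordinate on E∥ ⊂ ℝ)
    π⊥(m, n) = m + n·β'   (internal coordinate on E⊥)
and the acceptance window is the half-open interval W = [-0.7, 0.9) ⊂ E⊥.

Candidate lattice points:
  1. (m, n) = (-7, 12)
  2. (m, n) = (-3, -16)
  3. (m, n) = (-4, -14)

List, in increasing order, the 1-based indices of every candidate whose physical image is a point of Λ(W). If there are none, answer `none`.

3

Numerically β ≈ 3.3028 and β' = −1/β ≈ -0.3028.
#1 (-7,12): internal coord -7 + (12)·β' = -10.6333; -10.6333 ∉ [-0.7, 0.9) → out
#2 (-3,-16): internal coord -3 + (-16)·β' = +1.8444; +1.8444 ∉ [-0.7, 0.9) → out
#3 (-4,-14): internal coord -4 + (-14)·β' = +0.2389; +0.2389 ∈ [-0.7, 0.9) → IN Λ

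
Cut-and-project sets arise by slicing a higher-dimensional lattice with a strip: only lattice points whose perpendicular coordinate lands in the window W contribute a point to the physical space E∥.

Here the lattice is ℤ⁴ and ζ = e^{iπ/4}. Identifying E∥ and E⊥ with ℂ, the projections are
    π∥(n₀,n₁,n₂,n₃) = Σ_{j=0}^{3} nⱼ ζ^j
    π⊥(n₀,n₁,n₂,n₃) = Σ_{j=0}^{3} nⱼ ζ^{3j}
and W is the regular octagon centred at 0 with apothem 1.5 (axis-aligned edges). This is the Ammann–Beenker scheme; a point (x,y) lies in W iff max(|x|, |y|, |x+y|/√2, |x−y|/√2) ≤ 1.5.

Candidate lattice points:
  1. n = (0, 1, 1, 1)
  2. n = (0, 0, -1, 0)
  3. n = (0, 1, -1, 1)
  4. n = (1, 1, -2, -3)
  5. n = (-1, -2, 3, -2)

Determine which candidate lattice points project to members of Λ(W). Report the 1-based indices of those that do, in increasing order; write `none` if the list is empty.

With ζ = e^{iπ/4} the internal vectors are ζ^0,ζ^3,ζ^6,ζ^9.
candidate 1: n = (0, 1, 1, 1) → π⊥ ≈ (+0.000000, +0.414214); max(|x|,|y|,|x±y|/√2) = 0.414214 ≤ 1.5 ⇒ ∈ W
candidate 2: n = (0, 0, -1, 0) → π⊥ ≈ (+0.000000, +1.000000); max(|x|,|y|,|x±y|/√2) = 1.000000 ≤ 1.5 ⇒ ∈ W
candidate 3: n = (0, 1, -1, 1) → π⊥ ≈ (+0.000000, +2.414214); max(|x|,|y|,|x±y|/√2) = 2.414214 > 1.5 ⇒ ∉ W
candidate 4: n = (1, 1, -2, -3) → π⊥ ≈ (-1.828427, +0.585786); max(|x|,|y|,|x±y|/√2) = 1.828427 > 1.5 ⇒ ∉ W
candidate 5: n = (-1, -2, 3, -2) → π⊥ ≈ (-1.000000, -5.828427); max(|x|,|y|,|x±y|/√2) = 5.828427 > 1.5 ⇒ ∉ W

1, 2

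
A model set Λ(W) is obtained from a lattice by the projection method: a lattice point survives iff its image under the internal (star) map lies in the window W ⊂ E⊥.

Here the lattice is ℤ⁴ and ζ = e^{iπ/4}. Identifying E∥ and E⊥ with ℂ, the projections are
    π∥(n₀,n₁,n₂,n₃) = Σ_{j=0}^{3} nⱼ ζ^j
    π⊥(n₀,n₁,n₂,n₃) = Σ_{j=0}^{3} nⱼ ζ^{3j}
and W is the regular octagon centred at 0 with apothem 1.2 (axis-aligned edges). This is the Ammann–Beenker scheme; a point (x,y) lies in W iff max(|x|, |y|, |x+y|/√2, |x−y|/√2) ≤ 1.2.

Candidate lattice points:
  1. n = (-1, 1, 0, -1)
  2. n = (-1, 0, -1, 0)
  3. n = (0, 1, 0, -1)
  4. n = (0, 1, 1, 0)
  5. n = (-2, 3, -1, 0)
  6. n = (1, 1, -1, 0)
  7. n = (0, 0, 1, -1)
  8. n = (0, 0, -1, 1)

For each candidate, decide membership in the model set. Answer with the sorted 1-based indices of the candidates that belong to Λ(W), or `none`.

4

With ζ = e^{iπ/4} the internal vectors are ζ^0,ζ^3,ζ^6,ζ^9.
candidate 1: n = (-1, 1, 0, -1) → π⊥ ≈ (-2.4142, +0.0000); max(|x|,|y|,|x±y|/√2) = 2.4142 > 1.2 ⇒ ∉ W
candidate 2: n = (-1, 0, -1, 0) → π⊥ ≈ (-1.0000, +1.0000); max(|x|,|y|,|x±y|/√2) = 1.4142 > 1.2 ⇒ ∉ W
candidate 3: n = (0, 1, 0, -1) → π⊥ ≈ (-1.4142, +0.0000); max(|x|,|y|,|x±y|/√2) = 1.4142 > 1.2 ⇒ ∉ W
candidate 4: n = (0, 1, 1, 0) → π⊥ ≈ (-0.7071, -0.2929); max(|x|,|y|,|x±y|/√2) = 0.7071 ≤ 1.2 ⇒ ∈ W
candidate 5: n = (-2, 3, -1, 0) → π⊥ ≈ (-4.1213, +3.1213); max(|x|,|y|,|x±y|/√2) = 5.1213 > 1.2 ⇒ ∉ W
candidate 6: n = (1, 1, -1, 0) → π⊥ ≈ (+0.2929, +1.7071); max(|x|,|y|,|x±y|/√2) = 1.7071 > 1.2 ⇒ ∉ W
candidate 7: n = (0, 0, 1, -1) → π⊥ ≈ (-0.7071, -1.7071); max(|x|,|y|,|x±y|/√2) = 1.7071 > 1.2 ⇒ ∉ W
candidate 8: n = (0, 0, -1, 1) → π⊥ ≈ (+0.7071, +1.7071); max(|x|,|y|,|x±y|/√2) = 1.7071 > 1.2 ⇒ ∉ W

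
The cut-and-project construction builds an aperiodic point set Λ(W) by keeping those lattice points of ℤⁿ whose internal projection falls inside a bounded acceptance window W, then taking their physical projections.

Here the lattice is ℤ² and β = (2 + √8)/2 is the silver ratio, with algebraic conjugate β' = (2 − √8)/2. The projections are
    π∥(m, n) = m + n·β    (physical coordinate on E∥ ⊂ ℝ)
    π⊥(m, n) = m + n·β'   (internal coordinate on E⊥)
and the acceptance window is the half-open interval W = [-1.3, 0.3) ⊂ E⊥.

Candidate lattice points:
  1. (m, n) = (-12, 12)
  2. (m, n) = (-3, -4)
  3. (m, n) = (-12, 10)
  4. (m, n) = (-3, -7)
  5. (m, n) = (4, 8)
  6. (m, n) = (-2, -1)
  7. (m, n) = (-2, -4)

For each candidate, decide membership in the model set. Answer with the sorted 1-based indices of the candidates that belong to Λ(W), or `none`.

Numerically β ≈ 2.414214 and β' = −1/β ≈ -0.414214.
[1] lift (-12,12): star map gives -16.970563; window check -1.3 ≤ -16.970563 < 0.3 is false → out
[2] lift (-3,-4): star map gives -1.343146; window check -1.3 ≤ -1.343146 < 0.3 is false → out
[3] lift (-12,10): star map gives -16.142136; window check -1.3 ≤ -16.142136 < 0.3 is false → out
[4] lift (-3,-7): star map gives -0.100505; window check -1.3 ≤ -0.100505 < 0.3 is true → IN Λ
[5] lift (4,8): star map gives 0.686292; window check -1.3 ≤ 0.686292 < 0.3 is false → out
[6] lift (-2,-1): star map gives -1.585786; window check -1.3 ≤ -1.585786 < 0.3 is false → out
[7] lift (-2,-4): star map gives -0.343146; window check -1.3 ≤ -0.343146 < 0.3 is true → IN Λ

4, 7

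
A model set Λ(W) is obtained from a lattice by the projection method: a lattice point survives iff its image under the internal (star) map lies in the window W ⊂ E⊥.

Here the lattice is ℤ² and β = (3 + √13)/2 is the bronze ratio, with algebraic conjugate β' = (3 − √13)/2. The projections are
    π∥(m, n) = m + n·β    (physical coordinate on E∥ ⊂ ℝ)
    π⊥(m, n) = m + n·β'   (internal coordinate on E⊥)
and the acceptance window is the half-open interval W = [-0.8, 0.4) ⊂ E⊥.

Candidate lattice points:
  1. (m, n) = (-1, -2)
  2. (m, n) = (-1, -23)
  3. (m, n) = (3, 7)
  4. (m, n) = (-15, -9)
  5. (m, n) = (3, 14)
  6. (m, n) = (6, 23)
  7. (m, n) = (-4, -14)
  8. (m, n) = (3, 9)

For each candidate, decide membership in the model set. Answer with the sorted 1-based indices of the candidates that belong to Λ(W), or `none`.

Compute β' = (3−√13)/2 = -0.302776, so π⊥(m,n) = m -0.302776·n.
#1 (-1,-2): internal coord -1 + (-2)·β' = -0.394449; -0.394449 ∈ [-0.8, 0.4) → IN Λ
#2 (-1,-23): internal coord -1 + (-23)·β' = +5.963840; +5.963840 ∉ [-0.8, 0.4) → out
#3 (3,7): internal coord 3 + (7)·β' = +0.880571; +0.880571 ∉ [-0.8, 0.4) → out
#4 (-15,-9): internal coord -15 + (-9)·β' = -12.275019; -12.275019 ∉ [-0.8, 0.4) → out
#5 (3,14): internal coord 3 + (14)·β' = -1.238859; -1.238859 ∉ [-0.8, 0.4) → out
#6 (6,23): internal coord 6 + (23)·β' = -0.963840; -0.963840 ∉ [-0.8, 0.4) → out
#7 (-4,-14): internal coord -4 + (-14)·β' = +0.238859; +0.238859 ∈ [-0.8, 0.4) → IN Λ
#8 (3,9): internal coord 3 + (9)·β' = +0.275019; +0.275019 ∈ [-0.8, 0.4) → IN Λ

1, 7, 8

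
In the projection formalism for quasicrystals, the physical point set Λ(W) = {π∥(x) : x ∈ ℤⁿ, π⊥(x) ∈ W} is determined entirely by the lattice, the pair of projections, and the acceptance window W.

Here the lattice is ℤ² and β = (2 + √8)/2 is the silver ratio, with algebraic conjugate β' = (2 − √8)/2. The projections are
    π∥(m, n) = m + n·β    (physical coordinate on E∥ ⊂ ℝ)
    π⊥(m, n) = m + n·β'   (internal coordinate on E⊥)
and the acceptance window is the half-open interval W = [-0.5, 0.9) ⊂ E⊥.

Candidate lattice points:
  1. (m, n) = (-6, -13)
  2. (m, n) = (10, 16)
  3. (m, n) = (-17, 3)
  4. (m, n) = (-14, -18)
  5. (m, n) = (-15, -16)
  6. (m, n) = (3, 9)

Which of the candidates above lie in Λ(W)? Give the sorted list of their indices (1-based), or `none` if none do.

Numerically β ≈ 2.4142 and β' = −1/β ≈ -0.4142.
candidate 1: (m,n)=(-6,-13) → π∥ = -6-13·β ≈ -37.3848, π⊥ = -6-13·β' ≈ -0.6152 ∉ [-0.5, 0.9) ⇒ out
candidate 2: (m,n)=(10,16) → π∥ = 10+16·β ≈ 48.6274, π⊥ = 10+16·β' ≈ 3.3726 ∉ [-0.5, 0.9) ⇒ out
candidate 3: (m,n)=(-17,3) → π∥ = -17+3·β ≈ -9.7574, π⊥ = -17+3·β' ≈ -18.2426 ∉ [-0.5, 0.9) ⇒ out
candidate 4: (m,n)=(-14,-18) → π∥ = -14-18·β ≈ -57.4558, π⊥ = -14-18·β' ≈ -6.5442 ∉ [-0.5, 0.9) ⇒ out
candidate 5: (m,n)=(-15,-16) → π∥ = -15-16·β ≈ -53.6274, π⊥ = -15-16·β' ≈ -8.3726 ∉ [-0.5, 0.9) ⇒ out
candidate 6: (m,n)=(3,9) → π∥ = 3+9·β ≈ 24.7279, π⊥ = 3+9·β' ≈ -0.7279 ∉ [-0.5, 0.9) ⇒ out

none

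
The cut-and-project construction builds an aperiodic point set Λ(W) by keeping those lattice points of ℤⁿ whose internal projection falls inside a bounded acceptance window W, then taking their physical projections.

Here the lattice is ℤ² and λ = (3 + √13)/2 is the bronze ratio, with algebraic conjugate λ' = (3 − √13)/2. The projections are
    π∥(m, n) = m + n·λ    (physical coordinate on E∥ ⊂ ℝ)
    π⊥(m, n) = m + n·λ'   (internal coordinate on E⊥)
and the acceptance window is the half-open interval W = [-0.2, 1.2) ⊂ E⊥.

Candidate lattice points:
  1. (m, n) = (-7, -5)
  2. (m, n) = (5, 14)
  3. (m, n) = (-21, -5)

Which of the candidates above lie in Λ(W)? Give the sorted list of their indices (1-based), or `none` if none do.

2

λ' = (3−√13)/2 ≈ -0.30278.
#1 (-7,-5): internal coord -7 + (-5)·λ' = -5.48612; -5.48612 ∉ [-0.2, 1.2) → out
#2 (5,14): internal coord 5 + (14)·λ' = +0.76114; +0.76114 ∈ [-0.2, 1.2) → IN Λ
#3 (-21,-5): internal coord -21 + (-5)·λ' = -19.48612; -19.48612 ∉ [-0.2, 1.2) → out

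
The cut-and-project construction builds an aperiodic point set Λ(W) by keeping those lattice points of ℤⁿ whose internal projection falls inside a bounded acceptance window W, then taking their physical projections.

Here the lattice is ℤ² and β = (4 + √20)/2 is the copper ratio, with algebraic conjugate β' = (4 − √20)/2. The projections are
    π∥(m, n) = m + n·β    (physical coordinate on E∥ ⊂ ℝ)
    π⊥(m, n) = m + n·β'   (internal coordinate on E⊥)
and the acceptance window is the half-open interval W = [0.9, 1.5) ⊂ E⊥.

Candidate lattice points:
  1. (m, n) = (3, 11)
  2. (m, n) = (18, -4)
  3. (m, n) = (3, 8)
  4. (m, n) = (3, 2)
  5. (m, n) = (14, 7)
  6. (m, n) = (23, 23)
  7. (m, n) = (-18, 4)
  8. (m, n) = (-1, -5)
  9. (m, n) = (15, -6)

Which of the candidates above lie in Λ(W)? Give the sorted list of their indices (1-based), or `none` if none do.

3

β' = (4−√20)/2 ≈ -0.2361.
[1] lift (3,11): star map gives 0.4033; window check 0.9 ≤ 0.4033 < 1.5 is false → out
[2] lift (18,-4): star map gives 18.9443; window check 0.9 ≤ 18.9443 < 1.5 is false → out
[3] lift (3,8): star map gives 1.1115; window check 0.9 ≤ 1.1115 < 1.5 is true → IN Λ
[4] lift (3,2): star map gives 2.5279; window check 0.9 ≤ 2.5279 < 1.5 is false → out
[5] lift (14,7): star map gives 12.3475; window check 0.9 ≤ 12.3475 < 1.5 is false → out
[6] lift (23,23): star map gives 17.5704; window check 0.9 ≤ 17.5704 < 1.5 is false → out
[7] lift (-18,4): star map gives -18.9443; window check 0.9 ≤ -18.9443 < 1.5 is false → out
[8] lift (-1,-5): star map gives 0.1803; window check 0.9 ≤ 0.1803 < 1.5 is false → out
[9] lift (15,-6): star map gives 16.4164; window check 0.9 ≤ 16.4164 < 1.5 is false → out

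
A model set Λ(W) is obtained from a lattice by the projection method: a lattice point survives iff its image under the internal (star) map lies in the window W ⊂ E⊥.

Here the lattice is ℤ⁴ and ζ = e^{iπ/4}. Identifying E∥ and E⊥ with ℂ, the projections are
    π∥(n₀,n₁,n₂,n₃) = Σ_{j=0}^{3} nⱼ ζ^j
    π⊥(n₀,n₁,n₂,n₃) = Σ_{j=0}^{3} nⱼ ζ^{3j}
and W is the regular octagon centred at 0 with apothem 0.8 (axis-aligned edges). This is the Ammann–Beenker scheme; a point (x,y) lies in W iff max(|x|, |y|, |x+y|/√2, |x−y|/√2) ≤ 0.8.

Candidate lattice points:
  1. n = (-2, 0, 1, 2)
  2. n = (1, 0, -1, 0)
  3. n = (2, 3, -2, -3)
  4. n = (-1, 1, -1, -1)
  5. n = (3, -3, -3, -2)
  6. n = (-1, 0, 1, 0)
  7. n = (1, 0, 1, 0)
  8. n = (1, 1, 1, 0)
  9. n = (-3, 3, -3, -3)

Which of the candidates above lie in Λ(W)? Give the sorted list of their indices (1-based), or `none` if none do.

π⊥(n) = n₀ + n₁ζ³ + n₂ζ⁶ + n₃ζ⁹ where ζ = e^{iπ/4}.
#1 (-2, 0, 1, 2): internal (-0.5858, 0.4142); octagon support 0.7071 vs apothem 0.8 → ∈ W
#2 (1, 0, -1, 0): internal (1.0000, 1.0000); octagon support 1.4142 vs apothem 0.8 → ∉ W
#3 (2, 3, -2, -3): internal (-2.2426, 2.0000); octagon support 3.0000 vs apothem 0.8 → ∉ W
#4 (-1, 1, -1, -1): internal (-2.4142, 1.0000); octagon support 2.4142 vs apothem 0.8 → ∉ W
#5 (3, -3, -3, -2): internal (3.7071, -0.5355); octagon support 3.7071 vs apothem 0.8 → ∉ W
#6 (-1, 0, 1, 0): internal (-1.0000, -1.0000); octagon support 1.4142 vs apothem 0.8 → ∉ W
#7 (1, 0, 1, 0): internal (1.0000, -1.0000); octagon support 1.4142 vs apothem 0.8 → ∉ W
#8 (1, 1, 1, 0): internal (0.2929, -0.2929); octagon support 0.4142 vs apothem 0.8 → ∈ W
#9 (-3, 3, -3, -3): internal (-7.2426, 3.0000); octagon support 7.2426 vs apothem 0.8 → ∉ W

1, 8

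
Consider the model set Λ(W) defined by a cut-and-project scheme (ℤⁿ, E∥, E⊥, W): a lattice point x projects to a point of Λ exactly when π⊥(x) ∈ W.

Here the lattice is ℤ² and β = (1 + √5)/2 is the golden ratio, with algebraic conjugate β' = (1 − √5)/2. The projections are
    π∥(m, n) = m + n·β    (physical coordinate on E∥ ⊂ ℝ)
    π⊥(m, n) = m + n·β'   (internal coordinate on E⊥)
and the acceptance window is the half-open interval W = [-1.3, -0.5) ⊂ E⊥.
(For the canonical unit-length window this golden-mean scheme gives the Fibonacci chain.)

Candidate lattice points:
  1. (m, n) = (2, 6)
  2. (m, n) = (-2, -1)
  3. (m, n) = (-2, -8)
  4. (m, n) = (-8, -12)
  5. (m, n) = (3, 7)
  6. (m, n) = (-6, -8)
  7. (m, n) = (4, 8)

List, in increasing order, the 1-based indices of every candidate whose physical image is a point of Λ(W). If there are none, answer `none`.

4, 6, 7

β' = (1−√5)/2 ≈ -0.6180.
[1] lift (2,6): star map gives -1.7082; window check -1.3 ≤ -1.7082 < -0.5 is false → out
[2] lift (-2,-1): star map gives -1.3820; window check -1.3 ≤ -1.3820 < -0.5 is false → out
[3] lift (-2,-8): star map gives 2.9443; window check -1.3 ≤ 2.9443 < -0.5 is false → out
[4] lift (-8,-12): star map gives -0.5836; window check -1.3 ≤ -0.5836 < -0.5 is true → IN Λ
[5] lift (3,7): star map gives -1.3262; window check -1.3 ≤ -1.3262 < -0.5 is false → out
[6] lift (-6,-8): star map gives -1.0557; window check -1.3 ≤ -1.0557 < -0.5 is true → IN Λ
[7] lift (4,8): star map gives -0.9443; window check -1.3 ≤ -0.9443 < -0.5 is true → IN Λ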